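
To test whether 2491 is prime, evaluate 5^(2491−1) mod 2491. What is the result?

5^1 ≡ 5 (mod 2491)
5^2 ≡ 5^2 = 25 ≡ 25 (mod 2491)
5^4 ≡ 25^2 = 625 ≡ 625 (mod 2491)
5^8 ≡ 625^2 = 390625 ≡ 2029 (mod 2491)
5^16 ≡ 2029^2 = 4116841 ≡ 1709 (mod 2491)
5^32 ≡ 1709^2 = 2920681 ≡ 1229 (mod 2491)
5^64 ≡ 1229^2 = 1510441 ≡ 895 (mod 2491)
5^128 ≡ 895^2 = 801025 ≡ 1414 (mod 2491)
5^256 ≡ 1414^2 = 1999396 ≡ 1614 (mod 2491)
5^512 ≡ 1614^2 = 2604996 ≡ 1901 (mod 2491)
5^1024 ≡ 1901^2 = 3613801 ≡ 1851 (mod 2491)
5^2048 ≡ 1851^2 = 3426201 ≡ 1076 (mod 2491)
2490 = 2048 + 256 + 128 + 32 + 16 + 8 + 2 in binary powers of 2.
So 5^2490 ≡ 1076 · 1614 · 1414 · 1229 · 1709 · 2029 · 25 ≡ 726 (mod 2491).
Since 726 ≠ 1, base 5 is a Fermat witness: 2491 is composite.

726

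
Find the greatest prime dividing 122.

122 = 2 · 61
61 is prime.
So 122 = 2 · 61; the largest prime factor is 61.

61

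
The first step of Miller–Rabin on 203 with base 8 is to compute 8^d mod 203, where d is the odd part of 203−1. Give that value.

155

203 − 1 = 202 = 2^1 · 101, so d = 101.
8^1 ≡ 8 (mod 203)
8^2 ≡ 8^2 = 64 ≡ 64 (mod 203)
8^4 ≡ 64^2 = 4096 ≡ 36 (mod 203)
8^8 ≡ 36^2 = 1296 ≡ 78 (mod 203)
8^16 ≡ 78^2 = 6084 ≡ 197 (mod 203)
8^32 ≡ 197^2 = 38809 ≡ 36 (mod 203)
8^64 ≡ 36^2 = 1296 ≡ 78 (mod 203)
101 = 64 + 32 + 4 + 1 in binary powers of 2.
So 8^101 ≡ 78 · 36 · 36 · 8 ≡ 155 (mod 203).
Squaring chain: 155; never reaches −1, so base 8 is a Miller–Rabin witness that 203 is composite.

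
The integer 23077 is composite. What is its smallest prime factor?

23077 is odd.
Digit sum 19, not divisible by 3.
Ends in 7: not divisible by 5.
7: 23077 = 7·3296 + 5
11: 23077 = 11·2097 + 10
13: 23077 = 13·1775 + 2
17: 23077 = 17·1357 + 8
19: 23077 = 19·1214 + 11
23: 23077 = 23·1003 + 8
29: 23077 = 29·795 + 22
31: 23077 = 31·744 + 13
37: 23077 = 37·623 + 26
41: 23077 = 41·562 + 35
43: 23077 = 43·536 + 29
47: 23077 = 47·491

47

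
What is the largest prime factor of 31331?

97

31331 = 17 · 1843
1843 = 19 · 97
97 is prime.
So 31331 = 17 · 19 · 97; the largest prime factor is 97.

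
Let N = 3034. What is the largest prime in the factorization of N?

41

3034 = 2 · 1517
1517 = 37 · 41
41 is prime.
So 3034 = 2 · 37 · 41; the largest prime factor is 41.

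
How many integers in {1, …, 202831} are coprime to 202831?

Factor: 202831 = 43 · 53 · 89.
φ(202831) = (43−1) · (53−1) · (89−1) = 42 · 52 · 88 = 192192.

192192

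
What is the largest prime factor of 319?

319 = 11 · 29
29 is prime.
So 319 = 11 · 29; the largest prime factor is 29.

29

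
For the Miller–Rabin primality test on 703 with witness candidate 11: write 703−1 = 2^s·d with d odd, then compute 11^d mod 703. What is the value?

628

703 − 1 = 702 = 2^1 · 351, so d = 351.
11^1 ≡ 11 (mod 703)
11^2 ≡ 11^2 = 121 ≡ 121 (mod 703)
11^4 ≡ 121^2 = 14641 ≡ 581 (mod 703)
11^8 ≡ 581^2 = 337561 ≡ 121 (mod 703)
11^16 ≡ 121^2 = 14641 ≡ 581 (mod 703)
11^32 ≡ 581^2 = 337561 ≡ 121 (mod 703)
11^64 ≡ 121^2 = 14641 ≡ 581 (mod 703)
11^128 ≡ 581^2 = 337561 ≡ 121 (mod 703)
11^256 ≡ 121^2 = 14641 ≡ 581 (mod 703)
351 = 256 + 64 + 16 + 8 + 4 + 2 + 1 in binary powers of 2.
So 11^351 ≡ 581 · 581 · 581 · 121 · 581 · 121 · 11 ≡ 628 (mod 703).
Squaring chain: 628; never reaches −1, so base 11 is a Miller–Rabin witness that 703 is composite.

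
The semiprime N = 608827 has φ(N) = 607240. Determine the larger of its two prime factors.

φ(n) = (p−1)(q−1) = n − (p+q) + 1, so p + q = 608827 − 607240 + 1 = 1588.
p and q are the roots of t² − 1588t + 608827 = 0.
Discriminant: 1588² − 4·608827 = 2521744 − 2435308 = 86436; √86436 = 294.
q = (1588 − 294)/2 = 647, p = (1588 + 294)/2 = 941.
Check: 647 · 941 = 608827.

941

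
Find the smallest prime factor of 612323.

612323 is odd.
Digit sum 17, not divisible by 3.
Ends in 3: not divisible by 5.
7: 612323 = 7·87474 + 5
11: 612323 = 11·55665 + 8
13: 612323 = 13·47101 + 10
17: 612323 = 17·36019

17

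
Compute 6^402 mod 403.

311

6^1 ≡ 6 (mod 403)
6^2 ≡ 6^2 = 36 ≡ 36 (mod 403)
6^4 ≡ 36^2 = 1296 ≡ 87 (mod 403)
6^8 ≡ 87^2 = 7569 ≡ 315 (mod 403)
6^16 ≡ 315^2 = 99225 ≡ 87 (mod 403)
6^32 ≡ 87^2 = 7569 ≡ 315 (mod 403)
6^64 ≡ 315^2 = 99225 ≡ 87 (mod 403)
6^128 ≡ 87^2 = 7569 ≡ 315 (mod 403)
6^256 ≡ 315^2 = 99225 ≡ 87 (mod 403)
402 = 256 + 128 + 16 + 2 in binary powers of 2.
So 6^402 ≡ 87 · 315 · 87 · 36 ≡ 311 (mod 403).
Since 311 ≠ 1, base 6 is a Fermat witness: 403 is composite.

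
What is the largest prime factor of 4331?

4331 = 61 · 71
71 is prime.
So 4331 = 61 · 71; the largest prime factor is 71.

71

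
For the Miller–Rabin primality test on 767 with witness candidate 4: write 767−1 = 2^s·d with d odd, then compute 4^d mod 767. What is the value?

556

767 − 1 = 766 = 2^1 · 383, so d = 383.
4^1 ≡ 4 (mod 767)
4^2 ≡ 4^2 = 16 ≡ 16 (mod 767)
4^4 ≡ 16^2 = 256 ≡ 256 (mod 767)
4^8 ≡ 256^2 = 65536 ≡ 341 (mod 767)
4^16 ≡ 341^2 = 116281 ≡ 464 (mod 767)
4^32 ≡ 464^2 = 215296 ≡ 536 (mod 767)
4^64 ≡ 536^2 = 287296 ≡ 438 (mod 767)
4^128 ≡ 438^2 = 191844 ≡ 94 (mod 767)
4^256 ≡ 94^2 = 8836 ≡ 399 (mod 767)
383 = 256 + 64 + 32 + 16 + 8 + 4 + 2 + 1 in binary powers of 2.
So 4^383 ≡ 399 · 438 · 536 · 464 · 341 · 256 · 16 · 4 ≡ 556 (mod 767).
Squaring chain: 556; never reaches −1, so base 4 is a Miller–Rabin witness that 767 is composite.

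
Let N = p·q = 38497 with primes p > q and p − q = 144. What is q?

137

Since p = q + 144, we have 38497 = q(q + 144), so q² + 144q − 38497 = 0.
Discriminant: 144² + 4·38497 = 20736 + 153988 = 174724; √174724 = 418.
q = (−144 + 418)/2 = 137, and p = q + 144 = 281.
Check: 137 · 281 = 38497.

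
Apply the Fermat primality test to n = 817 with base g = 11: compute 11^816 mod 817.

11^1 ≡ 11 (mod 817)
11^2 ≡ 11^2 = 121 ≡ 121 (mod 817)
11^4 ≡ 121^2 = 14641 ≡ 752 (mod 817)
11^8 ≡ 752^2 = 565504 ≡ 140 (mod 817)
11^16 ≡ 140^2 = 19600 ≡ 809 (mod 817)
11^32 ≡ 809^2 = 654481 ≡ 64 (mod 817)
11^64 ≡ 64^2 = 4096 ≡ 11 (mod 817)
11^128 ≡ 11^2 = 121 ≡ 121 (mod 817)
11^256 ≡ 121^2 = 14641 ≡ 752 (mod 817)
11^512 ≡ 752^2 = 565504 ≡ 140 (mod 817)
816 = 512 + 256 + 32 + 16 in binary powers of 2.
So 11^816 ≡ 140 · 752 · 64 · 809 ≡ 666 (mod 817).
Since 666 ≠ 1, base 11 is a Fermat witness: 817 is composite.

666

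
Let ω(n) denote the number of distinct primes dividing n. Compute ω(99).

99 = 3^2 · 11
99 = 3^2 · 11, which has 2 distinct prime factors.

2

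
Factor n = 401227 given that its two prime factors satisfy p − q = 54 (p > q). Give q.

607

Since p = q + 54, we have 401227 = q(q + 54), so q² + 54q − 401227 = 0.
Discriminant: 54² + 4·401227 = 2916 + 1604908 = 1607824; √1607824 = 1268.
q = (−54 + 1268)/2 = 607, and p = q + 54 = 661.
Check: 607 · 661 = 401227.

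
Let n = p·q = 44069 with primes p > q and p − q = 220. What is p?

Since p = q + 220, we have 44069 = q(q + 220), so q² + 220q − 44069 = 0.
Discriminant: 220² + 4·44069 = 48400 + 176276 = 224676; √224676 = 474.
q = (−220 + 474)/2 = 127, and p = q + 220 = 347.
Check: 127 · 347 = 44069.

347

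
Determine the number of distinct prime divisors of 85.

85 = 5 · 17
85 = 5 · 17, which has 2 distinct prime factors.

2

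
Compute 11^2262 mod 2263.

11^1 ≡ 11 (mod 2263)
11^2 ≡ 11^2 = 121 ≡ 121 (mod 2263)
11^4 ≡ 121^2 = 14641 ≡ 1063 (mod 2263)
11^8 ≡ 1063^2 = 1129969 ≡ 732 (mod 2263)
11^16 ≡ 732^2 = 535824 ≡ 1756 (mod 2263)
11^32 ≡ 1756^2 = 3083536 ≡ 1330 (mod 2263)
11^64 ≡ 1330^2 = 1768900 ≡ 1497 (mod 2263)
11^128 ≡ 1497^2 = 2241009 ≡ 639 (mod 2263)
11^256 ≡ 639^2 = 408321 ≡ 981 (mod 2263)
11^512 ≡ 981^2 = 962361 ≡ 586 (mod 2263)
11^1024 ≡ 586^2 = 343396 ≡ 1683 (mod 2263)
11^2048 ≡ 1683^2 = 2832489 ≡ 1476 (mod 2263)
2262 = 2048 + 128 + 64 + 16 + 4 + 2 in binary powers of 2.
So 11^2262 ≡ 1476 · 639 · 1497 · 1756 · 1063 · 121 ≡ 2093 (mod 2263).
Since 2093 ≠ 1, base 11 is a Fermat witness: 2263 is composite.

2093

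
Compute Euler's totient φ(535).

Factor: 535 = 5 · 107.
φ(535) = (5−1) · (107−1) = 4 · 106 = 424.

424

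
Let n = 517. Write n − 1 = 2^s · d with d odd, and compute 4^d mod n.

267

517 − 1 = 516 = 2^2 · 129, so d = 129.
4^1 ≡ 4 (mod 517)
4^2 ≡ 4^2 = 16 ≡ 16 (mod 517)
4^4 ≡ 16^2 = 256 ≡ 256 (mod 517)
4^8 ≡ 256^2 = 65536 ≡ 394 (mod 517)
4^16 ≡ 394^2 = 155236 ≡ 136 (mod 517)
4^32 ≡ 136^2 = 18496 ≡ 401 (mod 517)
4^64 ≡ 401^2 = 160801 ≡ 14 (mod 517)
4^128 ≡ 14^2 = 196 ≡ 196 (mod 517)
129 = 128 + 1 in binary powers of 2.
So 4^129 ≡ 196 · 4 ≡ 267 (mod 517).
Squaring chain: 267 → 460; never reaches −1, so base 4 is a Miller–Rabin witness that 517 is composite.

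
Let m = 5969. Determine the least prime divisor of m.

5969 is odd.
Digit sum 29, not divisible by 3.
Ends in 9: not divisible by 5.
7: 5969 = 7·852 + 5
11: 5969 = 11·542 + 7
13: 5969 = 13·459 + 2
17: 5969 = 17·351 + 2
19: 5969 = 19·314 + 3
23: 5969 = 23·259 + 12
29: 5969 = 29·205 + 24
31: 5969 = 31·192 + 17
37: 5969 = 37·161 + 12
41: 5969 = 41·145 + 24
43: 5969 = 43·138 + 35
47: 5969 = 47·127

47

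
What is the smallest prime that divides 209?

11

209 is odd.
Digit sum 11, not divisible by 3.
Ends in 9: not divisible by 5.
7: 209 = 7·29 + 6
11: 209 = 11·19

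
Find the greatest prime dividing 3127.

3127 = 53 · 59
59 is prime.
So 3127 = 53 · 59; the largest prime factor is 59.

59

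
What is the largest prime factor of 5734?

61

5734 = 2 · 2867
2867 = 47 · 61
61 is prime.
So 5734 = 2 · 47 · 61; the largest prime factor is 61.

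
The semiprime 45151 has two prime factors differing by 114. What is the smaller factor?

Since p = q + 114, we have 45151 = q(q + 114), so q² + 114q − 45151 = 0.
Discriminant: 114² + 4·45151 = 12996 + 180604 = 193600; √193600 = 440.
q = (−114 + 440)/2 = 163, and p = q + 114 = 277.
Check: 163 · 277 = 45151.

163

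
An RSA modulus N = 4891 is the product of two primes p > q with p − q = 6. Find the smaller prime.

Since p = q + 6, we have 4891 = q(q + 6), so q² + 6q − 4891 = 0.
Discriminant: 6² + 4·4891 = 36 + 19564 = 19600; √19600 = 140.
q = (−6 + 140)/2 = 67, and p = q + 6 = 73.
Check: 67 · 73 = 4891.

67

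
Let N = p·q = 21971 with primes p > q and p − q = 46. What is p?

Since p = q + 46, we have 21971 = q(q + 46), so q² + 46q − 21971 = 0.
Discriminant: 46² + 4·21971 = 2116 + 87884 = 90000; √90000 = 300.
q = (−46 + 300)/2 = 127, and p = q + 46 = 173.
Check: 127 · 173 = 21971.

173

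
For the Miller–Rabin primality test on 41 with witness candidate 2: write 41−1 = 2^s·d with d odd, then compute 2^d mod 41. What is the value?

41 − 1 = 40 = 2^3 · 5, so d = 5.
2^1 ≡ 2 (mod 41)
2^2 ≡ 2^2 = 4 ≡ 4 (mod 41)
2^4 ≡ 4^2 = 16 ≡ 16 (mod 41)
5 = 4 + 1 in binary powers of 2.
So 2^5 ≡ 16 · 2 ≡ 32 (mod 41).
Squaring chain: 32 → 40 → 1; reaches −1, so base 2 does not prove 41 composite.

32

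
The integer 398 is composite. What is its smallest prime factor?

398 is even: 2 divides it.

2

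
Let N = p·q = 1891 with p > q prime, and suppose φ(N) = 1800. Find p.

61

φ(n) = (p−1)(q−1) = n − (p+q) + 1, so p + q = 1891 − 1800 + 1 = 92.
p and q are the roots of t² − 92t + 1891 = 0.
Discriminant: 92² − 4·1891 = 8464 − 7564 = 900; √900 = 30.
q = (92 − 30)/2 = 31, p = (92 + 30)/2 = 61.
Check: 31 · 61 = 1891.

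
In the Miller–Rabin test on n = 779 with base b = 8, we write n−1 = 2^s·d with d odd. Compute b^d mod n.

620

779 − 1 = 778 = 2^1 · 389, so d = 389.
8^1 ≡ 8 (mod 779)
8^2 ≡ 8^2 = 64 ≡ 64 (mod 779)
8^4 ≡ 64^2 = 4096 ≡ 201 (mod 779)
8^8 ≡ 201^2 = 40401 ≡ 672 (mod 779)
8^16 ≡ 672^2 = 451584 ≡ 543 (mod 779)
8^32 ≡ 543^2 = 294849 ≡ 387 (mod 779)
8^64 ≡ 387^2 = 149769 ≡ 201 (mod 779)
8^128 ≡ 201^2 = 40401 ≡ 672 (mod 779)
8^256 ≡ 672^2 = 451584 ≡ 543 (mod 779)
389 = 256 + 128 + 4 + 1 in binary powers of 2.
So 8^389 ≡ 543 · 672 · 201 · 8 ≡ 620 (mod 779).
Squaring chain: 620; never reaches −1, so base 8 is a Miller–Rabin witness that 779 is composite.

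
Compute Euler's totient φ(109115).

86112

Factor: 109115 = 5 · 139 · 157.
φ(109115) = (5−1) · (139−1) · (157−1) = 4 · 138 · 156 = 86112.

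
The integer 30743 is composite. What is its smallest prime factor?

71

30743 is odd.
Digit sum 17, not divisible by 3.
Ends in 3: not divisible by 5.
7: 30743 = 7·4391 + 6
11: 30743 = 11·2794 + 9
13: 30743 = 13·2364 + 11
17: 30743 = 17·1808 + 7
19: 30743 = 19·1618 + 1
23: 30743 = 23·1336 + 15
29: 30743 = 29·1060 + 3
31: 30743 = 31·991 + 22
37: 30743 = 37·830 + 33
41: 30743 = 41·749 + 34
43: 30743 = 43·714 + 41
47: 30743 = 47·654 + 5
53: 30743 = 53·580 + 3
59: 30743 = 59·521 + 4
61: 30743 = 61·503 + 60
67: 30743 = 67·458 + 57
71: 30743 = 71·433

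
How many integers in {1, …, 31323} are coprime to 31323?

Factor: 31323 = 3 · 53 · 197.
φ(31323) = (3−1) · (53−1) · (197−1) = 2 · 52 · 196 = 20384.

20384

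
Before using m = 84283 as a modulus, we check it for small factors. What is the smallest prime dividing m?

89

84283 is odd.
Digit sum 25, not divisible by 3.
Ends in 3: not divisible by 5.
7: 84283 = 7·12040 + 3
11: 84283 = 11·7662 + 1
13: 84283 = 13·6483 + 4
17: 84283 = 17·4957 + 14
19: 84283 = 19·4435 + 18
23: 84283 = 23·3664 + 11
29: 84283 = 29·2906 + 9
31: 84283 = 31·2718 + 25
37: 84283 = 37·2277 + 34
41: 84283 = 41·2055 + 28
43: 84283 = 43·1960 + 3
47: 84283 = 47·1793 + 12
53: 84283 = 53·1590 + 13
59: 84283 = 59·1428 + 31
61: 84283 = 61·1381 + 42
67: 84283 = 67·1257 + 64
71: 84283 = 71·1187 + 6
73: 84283 = 73·1154 + 41
79: 84283 = 79·1066 + 69
83: 84283 = 83·1015 + 38
89: 84283 = 89·947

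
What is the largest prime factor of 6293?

31

6293 = 7 · 899
899 = 29 · 31
31 is prime.
So 6293 = 7 · 29 · 31; the largest prime factor is 31.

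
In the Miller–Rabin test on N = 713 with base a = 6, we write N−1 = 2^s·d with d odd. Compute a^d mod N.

305

713 − 1 = 712 = 2^3 · 89, so d = 89.
6^1 ≡ 6 (mod 713)
6^2 ≡ 6^2 = 36 ≡ 36 (mod 713)
6^4 ≡ 36^2 = 1296 ≡ 583 (mod 713)
6^8 ≡ 583^2 = 339889 ≡ 501 (mod 713)
6^16 ≡ 501^2 = 251001 ≡ 25 (mod 713)
6^32 ≡ 25^2 = 625 ≡ 625 (mod 713)
6^64 ≡ 625^2 = 390625 ≡ 614 (mod 713)
89 = 64 + 16 + 8 + 1 in binary powers of 2.
So 6^89 ≡ 614 · 25 · 501 · 6 ≡ 305 (mod 713).
Squaring chain: 305 → 335 → 284; never reaches −1, so base 6 is a Miller–Rabin witness that 713 is composite.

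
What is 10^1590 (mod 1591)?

704

10^1 ≡ 10 (mod 1591)
10^2 ≡ 10^2 = 100 ≡ 100 (mod 1591)
10^4 ≡ 100^2 = 10000 ≡ 454 (mod 1591)
10^8 ≡ 454^2 = 206116 ≡ 877 (mod 1591)
10^16 ≡ 877^2 = 769129 ≡ 676 (mod 1591)
10^32 ≡ 676^2 = 456976 ≡ 359 (mod 1591)
10^64 ≡ 359^2 = 128881 ≡ 10 (mod 1591)
10^128 ≡ 10^2 = 100 ≡ 100 (mod 1591)
10^256 ≡ 100^2 = 10000 ≡ 454 (mod 1591)
10^512 ≡ 454^2 = 206116 ≡ 877 (mod 1591)
10^1024 ≡ 877^2 = 769129 ≡ 676 (mod 1591)
1590 = 1024 + 512 + 32 + 16 + 4 + 2 in binary powers of 2.
So 10^1590 ≡ 676 · 877 · 359 · 676 · 454 · 100 ≡ 704 (mod 1591).
Since 704 ≠ 1, base 10 is a Fermat witness: 1591 is composite.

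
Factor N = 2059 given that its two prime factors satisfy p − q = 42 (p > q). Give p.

Since p = q + 42, we have 2059 = q(q + 42), so q² + 42q − 2059 = 0.
Discriminant: 42² + 4·2059 = 1764 + 8236 = 10000; √10000 = 100.
q = (−42 + 100)/2 = 29, and p = q + 42 = 71.
Check: 29 · 71 = 2059.

71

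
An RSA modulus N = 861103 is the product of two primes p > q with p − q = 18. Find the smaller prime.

Since p = q + 18, we have 861103 = q(q + 18), so q² + 18q − 861103 = 0.
Discriminant: 18² + 4·861103 = 324 + 3444412 = 3444736; √3444736 = 1856.
q = (−18 + 1856)/2 = 919, and p = q + 18 = 937.
Check: 919 · 937 = 861103.

919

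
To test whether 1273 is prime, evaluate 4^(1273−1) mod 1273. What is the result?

729

4^1 ≡ 4 (mod 1273)
4^2 ≡ 4^2 = 16 ≡ 16 (mod 1273)
4^4 ≡ 16^2 = 256 ≡ 256 (mod 1273)
4^8 ≡ 256^2 = 65536 ≡ 613 (mod 1273)
4^16 ≡ 613^2 = 375769 ≡ 234 (mod 1273)
4^32 ≡ 234^2 = 54756 ≡ 17 (mod 1273)
4^64 ≡ 17^2 = 289 ≡ 289 (mod 1273)
4^128 ≡ 289^2 = 83521 ≡ 776 (mod 1273)
4^256 ≡ 776^2 = 602176 ≡ 47 (mod 1273)
4^512 ≡ 47^2 = 2209 ≡ 936 (mod 1273)
4^1024 ≡ 936^2 = 876096 ≡ 272 (mod 1273)
1272 = 1024 + 128 + 64 + 32 + 16 + 8 in binary powers of 2.
So 4^1272 ≡ 272 · 776 · 289 · 17 · 234 · 613 ≡ 729 (mod 1273).
Since 729 ≠ 1, base 4 is a Fermat witness: 1273 is composite.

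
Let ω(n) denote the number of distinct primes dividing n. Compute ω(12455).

3

12455 = 5 · 2491
2491 = 47 · 53
12455 = 5 · 47 · 53, which has 3 distinct prime factors.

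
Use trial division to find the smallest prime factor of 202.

2

202 is even: 2 divides it.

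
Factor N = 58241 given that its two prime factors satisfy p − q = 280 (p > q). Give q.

Since p = q + 280, we have 58241 = q(q + 280), so q² + 280q − 58241 = 0.
Discriminant: 280² + 4·58241 = 78400 + 232964 = 311364; √311364 = 558.
q = (−280 + 558)/2 = 139, and p = q + 280 = 419.
Check: 139 · 419 = 58241.

139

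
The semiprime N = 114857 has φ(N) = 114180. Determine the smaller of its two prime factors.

φ(n) = (p−1)(q−1) = n − (p+q) + 1, so p + q = 114857 − 114180 + 1 = 678.
p and q are the roots of t² − 678t + 114857 = 0.
Discriminant: 678² − 4·114857 = 459684 − 459428 = 256; √256 = 16.
q = (678 − 16)/2 = 331, p = (678 + 16)/2 = 347.
Check: 331 · 347 = 114857.

331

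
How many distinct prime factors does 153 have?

153 = 3^2 · 17
153 = 3^2 · 17, which has 2 distinct prime factors.

2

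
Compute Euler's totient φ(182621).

171360

Factor: 182621 = 31 · 43 · 137.
φ(182621) = (31−1) · (43−1) · (137−1) = 30 · 42 · 136 = 171360.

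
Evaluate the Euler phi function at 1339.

1224

Factor: 1339 = 13 · 103.
φ(1339) = (13−1) · (103−1) = 12 · 102 = 1224.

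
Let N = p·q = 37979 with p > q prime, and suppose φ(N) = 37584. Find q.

φ(n) = (p−1)(q−1) = n − (p+q) + 1, so p + q = 37979 − 37584 + 1 = 396.
p and q are the roots of t² − 396t + 37979 = 0.
Discriminant: 396² − 4·37979 = 156816 − 151916 = 4900; √4900 = 70.
q = (396 − 70)/2 = 163, p = (396 + 70)/2 = 233.
Check: 163 · 233 = 37979.

163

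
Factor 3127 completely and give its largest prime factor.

3127 = 53 · 59
59 is prime.
So 3127 = 53 · 59; the largest prime factor is 59.

59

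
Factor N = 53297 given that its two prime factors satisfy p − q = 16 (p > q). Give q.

Since p = q + 16, we have 53297 = q(q + 16), so q² + 16q − 53297 = 0.
Discriminant: 16² + 4·53297 = 256 + 213188 = 213444; √213444 = 462.
q = (−16 + 462)/2 = 223, and p = q + 16 = 239.
Check: 223 · 239 = 53297.

223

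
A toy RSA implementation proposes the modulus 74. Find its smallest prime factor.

74 is even: 2 divides it.

2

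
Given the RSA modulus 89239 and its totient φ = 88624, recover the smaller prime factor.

φ(n) = (p−1)(q−1) = n − (p+q) + 1, so p + q = 89239 − 88624 + 1 = 616.
p and q are the roots of t² − 616t + 89239 = 0.
Discriminant: 616² − 4·89239 = 379456 − 356956 = 22500; √22500 = 150.
q = (616 − 150)/2 = 233, p = (616 + 150)/2 = 383.
Check: 233 · 383 = 89239.

233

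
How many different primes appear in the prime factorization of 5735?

3

5735 = 5 · 1147
1147 = 31 · 37
5735 = 5 · 31 · 37, which has 3 distinct prime factors.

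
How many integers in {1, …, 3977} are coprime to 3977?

3840

Factor: 3977 = 41 · 97.
φ(3977) = (41−1) · (97−1) = 40 · 96 = 3840.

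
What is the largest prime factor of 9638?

79

9638 = 2 · 4819
4819 = 61 · 79
79 is prime.
So 9638 = 2 · 61 · 79; the largest prime factor is 79.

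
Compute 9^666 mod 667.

9^1 ≡ 9 (mod 667)
9^2 ≡ 9^2 = 81 ≡ 81 (mod 667)
9^4 ≡ 81^2 = 6561 ≡ 558 (mod 667)
9^8 ≡ 558^2 = 311364 ≡ 542 (mod 667)
9^16 ≡ 542^2 = 293764 ≡ 284 (mod 667)
9^32 ≡ 284^2 = 80656 ≡ 616 (mod 667)
9^64 ≡ 616^2 = 379456 ≡ 600 (mod 667)
9^128 ≡ 600^2 = 360000 ≡ 487 (mod 667)
9^256 ≡ 487^2 = 237169 ≡ 384 (mod 667)
9^512 ≡ 384^2 = 147456 ≡ 49 (mod 667)
666 = 512 + 128 + 16 + 8 + 2 in binary powers of 2.
So 9^666 ≡ 49 · 487 · 284 · 542 · 81 ≡ 49 (mod 667).
Since 49 ≠ 1, base 9 is a Fermat witness: 667 is composite.

49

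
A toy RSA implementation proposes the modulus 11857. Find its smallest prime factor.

71

11857 is odd.
Digit sum 22, not divisible by 3.
Ends in 7: not divisible by 5.
7: 11857 = 7·1693 + 6
11: 11857 = 11·1077 + 10
13: 11857 = 13·912 + 1
17: 11857 = 17·697 + 8
19: 11857 = 19·624 + 1
23: 11857 = 23·515 + 12
29: 11857 = 29·408 + 25
31: 11857 = 31·382 + 15
37: 11857 = 37·320 + 17
41: 11857 = 41·289 + 8
43: 11857 = 43·275 + 32
47: 11857 = 47·252 + 13
53: 11857 = 53·223 + 38
59: 11857 = 59·200 + 57
61: 11857 = 61·194 + 23
67: 11857 = 67·176 + 65
71: 11857 = 71·167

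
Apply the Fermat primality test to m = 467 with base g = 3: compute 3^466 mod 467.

1

3^1 ≡ 3 (mod 467)
3^2 ≡ 3^2 = 9 ≡ 9 (mod 467)
3^4 ≡ 9^2 = 81 ≡ 81 (mod 467)
3^8 ≡ 81^2 = 6561 ≡ 23 (mod 467)
3^16 ≡ 23^2 = 529 ≡ 62 (mod 467)
3^32 ≡ 62^2 = 3844 ≡ 108 (mod 467)
3^64 ≡ 108^2 = 11664 ≡ 456 (mod 467)
3^128 ≡ 456^2 = 207936 ≡ 121 (mod 467)
3^256 ≡ 121^2 = 14641 ≡ 164 (mod 467)
466 = 256 + 128 + 64 + 16 + 2 in binary powers of 2.
So 3^466 ≡ 164 · 121 · 456 · 62 · 9 ≡ 1 (mod 467).
Since the result is 1, base 3 gives no evidence that 467 is composite.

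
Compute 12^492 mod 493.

378

12^1 ≡ 12 (mod 493)
12^2 ≡ 12^2 = 144 ≡ 144 (mod 493)
12^4 ≡ 144^2 = 20736 ≡ 30 (mod 493)
12^8 ≡ 30^2 = 900 ≡ 407 (mod 493)
12^16 ≡ 407^2 = 165649 ≡ 1 (mod 493)
12^32 ≡ 1^2 = 1 ≡ 1 (mod 493)
12^64 ≡ 1^2 = 1 ≡ 1 (mod 493)
12^128 ≡ 1^2 = 1 ≡ 1 (mod 493)
12^256 ≡ 1^2 = 1 ≡ 1 (mod 493)
492 = 256 + 128 + 64 + 32 + 8 + 4 in binary powers of 2.
So 12^492 ≡ 1 · 1 · 1 · 1 · 407 · 30 ≡ 378 (mod 493).
Since 378 ≠ 1, base 12 is a Fermat witness: 493 is composite.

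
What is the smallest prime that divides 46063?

46063 is odd.
Digit sum 19, not divisible by 3.
Ends in 3: not divisible by 5.
7: 46063 = 7·6580 + 3
11: 46063 = 11·4187 + 6
13: 46063 = 13·3543 + 4
17: 46063 = 17·2709 + 10
19: 46063 = 19·2424 + 7
23: 46063 = 23·2002 + 17
29: 46063 = 29·1588 + 11
31: 46063 = 31·1485 + 28
37: 46063 = 37·1244 + 35
41: 46063 = 41·1123 + 20
43: 46063 = 43·1071 + 10
47: 46063 = 47·980 + 3
53: 46063 = 53·869 + 6
59: 46063 = 59·780 + 43
61: 46063 = 61·755 + 8
67: 46063 = 67·687 + 34
71: 46063 = 71·648 + 55
73: 46063 = 73·631

73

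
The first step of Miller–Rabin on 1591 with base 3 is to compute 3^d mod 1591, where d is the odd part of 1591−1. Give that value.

1470

1591 − 1 = 1590 = 2^1 · 795, so d = 795.
3^1 ≡ 3 (mod 1591)
3^2 ≡ 3^2 = 9 ≡ 9 (mod 1591)
3^4 ≡ 9^2 = 81 ≡ 81 (mod 1591)
3^8 ≡ 81^2 = 6561 ≡ 197 (mod 1591)
3^16 ≡ 197^2 = 38809 ≡ 625 (mod 1591)
3^32 ≡ 625^2 = 390625 ≡ 830 (mod 1591)
3^64 ≡ 830^2 = 688900 ≡ 1588 (mod 1591)
3^128 ≡ 1588^2 = 2521744 ≡ 9 (mod 1591)
3^256 ≡ 9^2 = 81 ≡ 81 (mod 1591)
3^512 ≡ 81^2 = 6561 ≡ 197 (mod 1591)
795 = 512 + 256 + 16 + 8 + 2 + 1 in binary powers of 2.
So 3^795 ≡ 197 · 81 · 625 · 197 · 9 · 3 ≡ 1470 (mod 1591).
Squaring chain: 1470; never reaches −1, so base 3 is a Miller–Rabin witness that 1591 is composite.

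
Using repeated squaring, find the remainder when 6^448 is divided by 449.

1

6^1 ≡ 6 (mod 449)
6^2 ≡ 6^2 = 36 ≡ 36 (mod 449)
6^4 ≡ 36^2 = 1296 ≡ 398 (mod 449)
6^8 ≡ 398^2 = 158404 ≡ 356 (mod 449)
6^16 ≡ 356^2 = 126736 ≡ 118 (mod 449)
6^32 ≡ 118^2 = 13924 ≡ 5 (mod 449)
6^64 ≡ 5^2 = 25 ≡ 25 (mod 449)
6^128 ≡ 25^2 = 625 ≡ 176 (mod 449)
6^256 ≡ 176^2 = 30976 ≡ 444 (mod 449)
448 = 256 + 128 + 64 in binary powers of 2.
So 6^448 ≡ 444 · 176 · 25 ≡ 1 (mod 449).
Since the result is 1, base 6 gives no evidence that 449 is composite.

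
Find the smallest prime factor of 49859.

49859 is odd.
Digit sum 35, not divisible by 3.
Ends in 9: not divisible by 5.
7: 49859 = 7·7122 + 5
11: 49859 = 11·4532 + 7
13: 49859 = 13·3835 + 4
17: 49859 = 17·2932 + 15
19: 49859 = 19·2624 + 3
23: 49859 = 23·2167 + 18
29: 49859 = 29·1719 + 8
31: 49859 = 31·1608 + 11
37: 49859 = 37·1347 + 20
41: 49859 = 41·1216 + 3
43: 49859 = 43·1159 + 22
47: 49859 = 47·1060 + 39
53: 49859 = 53·940 + 39
59: 49859 = 59·845 + 4
61: 49859 = 61·817 + 22
67: 49859 = 67·744 + 11
71: 49859 = 71·702 + 17
73: 49859 = 73·683

73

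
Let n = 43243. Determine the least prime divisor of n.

43243 is odd.
Digit sum 16, not divisible by 3.
Ends in 3: not divisible by 5.
7: 43243 = 7·6177 + 4
11: 43243 = 11·3931 + 2
13: 43243 = 13·3326 + 5
17: 43243 = 17·2543 + 12
19: 43243 = 19·2275 + 18
23: 43243 = 23·1880 + 3
29: 43243 = 29·1491 + 4
31: 43243 = 31·1394 + 29
37: 43243 = 37·1168 + 27
41: 43243 = 41·1054 + 29
43: 43243 = 43·1005 + 28
47: 43243 = 47·920 + 3
53: 43243 = 53·815 + 48
59: 43243 = 59·732 + 55
61: 43243 = 61·708 + 55
67: 43243 = 67·645 + 28
71: 43243 = 71·609 + 4
73: 43243 = 73·592 + 27
79: 43243 = 79·547 + 30
83: 43243 = 83·521

83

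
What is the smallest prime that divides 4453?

4453 is odd.
Digit sum 16, not divisible by 3.
Ends in 3: not divisible by 5.
7: 4453 = 7·636 + 1
11: 4453 = 11·404 + 9
13: 4453 = 13·342 + 7
17: 4453 = 17·261 + 16
19: 4453 = 19·234 + 7
23: 4453 = 23·193 + 14
29: 4453 = 29·153 + 16
31: 4453 = 31·143 + 20
37: 4453 = 37·120 + 13
41: 4453 = 41·108 + 25
43: 4453 = 43·103 + 24
47: 4453 = 47·94 + 35
53: 4453 = 53·84 + 1
59: 4453 = 59·75 + 28
61: 4453 = 61·73

61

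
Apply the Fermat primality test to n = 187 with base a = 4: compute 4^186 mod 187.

4^1 ≡ 4 (mod 187)
4^2 ≡ 4^2 = 16 ≡ 16 (mod 187)
4^4 ≡ 16^2 = 256 ≡ 69 (mod 187)
4^8 ≡ 69^2 = 4761 ≡ 86 (mod 187)
4^16 ≡ 86^2 = 7396 ≡ 103 (mod 187)
4^32 ≡ 103^2 = 10609 ≡ 137 (mod 187)
4^64 ≡ 137^2 = 18769 ≡ 69 (mod 187)
4^128 ≡ 69^2 = 4761 ≡ 86 (mod 187)
186 = 128 + 32 + 16 + 8 + 2 in binary powers of 2.
So 4^186 ≡ 86 · 137 · 103 · 86 · 16 ≡ 169 (mod 187).
Since 169 ≠ 1, base 4 is a Fermat witness: 187 is composite.

169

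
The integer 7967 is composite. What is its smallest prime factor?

31

7967 is odd.
Digit sum 29, not divisible by 3.
Ends in 7: not divisible by 5.
7: 7967 = 7·1138 + 1
11: 7967 = 11·724 + 3
13: 7967 = 13·612 + 11
17: 7967 = 17·468 + 11
19: 7967 = 19·419 + 6
23: 7967 = 23·346 + 9
29: 7967 = 29·274 + 21
31: 7967 = 31·257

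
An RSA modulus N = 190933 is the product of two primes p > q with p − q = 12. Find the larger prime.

443

Since p = q + 12, we have 190933 = q(q + 12), so q² + 12q − 190933 = 0.
Discriminant: 12² + 4·190933 = 144 + 763732 = 763876; √763876 = 874.
q = (−12 + 874)/2 = 431, and p = q + 12 = 443.
Check: 431 · 443 = 190933.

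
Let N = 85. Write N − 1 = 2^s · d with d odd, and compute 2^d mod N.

85 − 1 = 84 = 2^2 · 21, so d = 21.
2^1 ≡ 2 (mod 85)
2^2 ≡ 2^2 = 4 ≡ 4 (mod 85)
2^4 ≡ 4^2 = 16 ≡ 16 (mod 85)
2^8 ≡ 16^2 = 256 ≡ 1 (mod 85)
2^16 ≡ 1^2 = 1 ≡ 1 (mod 85)
21 = 16 + 4 + 1 in binary powers of 2.
So 2^21 ≡ 1 · 16 · 2 ≡ 32 (mod 85).
Squaring chain: 32 → 4; never reaches −1, so base 2 is a Miller–Rabin witness that 85 is composite.

32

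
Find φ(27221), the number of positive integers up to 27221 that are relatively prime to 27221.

Factor: 27221 = 163 · 167.
φ(27221) = (163−1) · (167−1) = 162 · 166 = 26892.

26892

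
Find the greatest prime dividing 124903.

73

124903 = 29 · 4307
4307 = 59 · 73
73 is prime.
So 124903 = 29 · 59 · 73; the largest prime factor is 73.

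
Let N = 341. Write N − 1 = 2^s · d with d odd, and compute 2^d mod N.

32

341 − 1 = 340 = 2^2 · 85, so d = 85.
2^1 ≡ 2 (mod 341)
2^2 ≡ 2^2 = 4 ≡ 4 (mod 341)
2^4 ≡ 4^2 = 16 ≡ 16 (mod 341)
2^8 ≡ 16^2 = 256 ≡ 256 (mod 341)
2^16 ≡ 256^2 = 65536 ≡ 64 (mod 341)
2^32 ≡ 64^2 = 4096 ≡ 4 (mod 341)
2^64 ≡ 4^2 = 16 ≡ 16 (mod 341)
85 = 64 + 16 + 4 + 1 in binary powers of 2.
So 2^85 ≡ 16 · 64 · 16 · 2 ≡ 32 (mod 341).
Squaring chain: 32 → 1; never reaches −1, so base 2 is a Miller–Rabin witness that 341 is composite.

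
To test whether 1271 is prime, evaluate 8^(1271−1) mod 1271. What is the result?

1024

8^1 ≡ 8 (mod 1271)
8^2 ≡ 8^2 = 64 ≡ 64 (mod 1271)
8^4 ≡ 64^2 = 4096 ≡ 283 (mod 1271)
8^8 ≡ 283^2 = 80089 ≡ 16 (mod 1271)
8^16 ≡ 16^2 = 256 ≡ 256 (mod 1271)
8^32 ≡ 256^2 = 65536 ≡ 715 (mod 1271)
8^64 ≡ 715^2 = 511225 ≡ 283 (mod 1271)
8^128 ≡ 283^2 = 80089 ≡ 16 (mod 1271)
8^256 ≡ 16^2 = 256 ≡ 256 (mod 1271)
8^512 ≡ 256^2 = 65536 ≡ 715 (mod 1271)
8^1024 ≡ 715^2 = 511225 ≡ 283 (mod 1271)
1270 = 1024 + 128 + 64 + 32 + 16 + 4 + 2 in binary powers of 2.
So 8^1270 ≡ 283 · 16 · 283 · 715 · 256 · 283 · 64 ≡ 1024 (mod 1271).
Since 1024 ≠ 1, base 8 is a Fermat witness: 1271 is composite.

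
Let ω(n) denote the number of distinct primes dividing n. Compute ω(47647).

3

47647 = 29 · 1643
1643 = 31 · 53
47647 = 29 · 31 · 53, which has 3 distinct prime factors.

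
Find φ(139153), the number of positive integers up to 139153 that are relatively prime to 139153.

Factor: 139153 = 7 · 103 · 193.
φ(139153) = (7−1) · (103−1) · (193−1) = 6 · 102 · 192 = 117504.

117504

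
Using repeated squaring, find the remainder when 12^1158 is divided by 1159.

20

12^1 ≡ 12 (mod 1159)
12^2 ≡ 12^2 = 144 ≡ 144 (mod 1159)
12^4 ≡ 144^2 = 20736 ≡ 1033 (mod 1159)
12^8 ≡ 1033^2 = 1067089 ≡ 809 (mod 1159)
12^16 ≡ 809^2 = 654481 ≡ 805 (mod 1159)
12^32 ≡ 805^2 = 648025 ≡ 144 (mod 1159)
12^64 ≡ 144^2 = 20736 ≡ 1033 (mod 1159)
12^128 ≡ 1033^2 = 1067089 ≡ 809 (mod 1159)
12^256 ≡ 809^2 = 654481 ≡ 805 (mod 1159)
12^512 ≡ 805^2 = 648025 ≡ 144 (mod 1159)
12^1024 ≡ 144^2 = 20736 ≡ 1033 (mod 1159)
1158 = 1024 + 128 + 4 + 2 in binary powers of 2.
So 12^1158 ≡ 1033 · 809 · 1033 · 144 ≡ 20 (mod 1159).
Since 20 ≠ 1, base 12 is a Fermat witness: 1159 is composite.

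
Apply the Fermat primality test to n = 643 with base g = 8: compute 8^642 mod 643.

8^1 ≡ 8 (mod 643)
8^2 ≡ 8^2 = 64 ≡ 64 (mod 643)
8^4 ≡ 64^2 = 4096 ≡ 238 (mod 643)
8^8 ≡ 238^2 = 56644 ≡ 60 (mod 643)
8^16 ≡ 60^2 = 3600 ≡ 385 (mod 643)
8^32 ≡ 385^2 = 148225 ≡ 335 (mod 643)
8^64 ≡ 335^2 = 112225 ≡ 343 (mod 643)
8^128 ≡ 343^2 = 117649 ≡ 623 (mod 643)
8^256 ≡ 623^2 = 388129 ≡ 400 (mod 643)
8^512 ≡ 400^2 = 160000 ≡ 536 (mod 643)
642 = 512 + 128 + 2 in binary powers of 2.
So 8^642 ≡ 536 · 623 · 64 ≡ 1 (mod 643).
Since the result is 1, base 8 gives no evidence that 643 is composite.

1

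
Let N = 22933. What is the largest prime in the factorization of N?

71

22933 = 17 · 1349
1349 = 19 · 71
71 is prime.
So 22933 = 17 · 19 · 71; the largest prime factor is 71.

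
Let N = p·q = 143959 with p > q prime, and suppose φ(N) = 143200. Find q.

φ(n) = (p−1)(q−1) = n − (p+q) + 1, so p + q = 143959 − 143200 + 1 = 760.
p and q are the roots of t² − 760t + 143959 = 0.
Discriminant: 760² − 4·143959 = 577600 − 575836 = 1764; √1764 = 42.
q = (760 − 42)/2 = 359, p = (760 + 42)/2 = 401.
Check: 359 · 401 = 143959.

359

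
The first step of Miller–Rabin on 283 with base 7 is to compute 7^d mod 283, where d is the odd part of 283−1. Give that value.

283 − 1 = 282 = 2^1 · 141, so d = 141.
7^1 ≡ 7 (mod 283)
7^2 ≡ 7^2 = 49 ≡ 49 (mod 283)
7^4 ≡ 49^2 = 2401 ≡ 137 (mod 283)
7^8 ≡ 137^2 = 18769 ≡ 91 (mod 283)
7^16 ≡ 91^2 = 8281 ≡ 74 (mod 283)
7^32 ≡ 74^2 = 5476 ≡ 99 (mod 283)
7^64 ≡ 99^2 = 9801 ≡ 179 (mod 283)
7^128 ≡ 179^2 = 32041 ≡ 62 (mod 283)
141 = 128 + 8 + 4 + 1 in binary powers of 2.
So 7^141 ≡ 62 · 91 · 137 · 7 ≡ 1 (mod 283).
Since 7^d ≡ 1 (mod 283), base 7 does not prove 283 composite.

1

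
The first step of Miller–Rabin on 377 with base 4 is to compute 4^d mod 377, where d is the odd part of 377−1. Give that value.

270

377 − 1 = 376 = 2^3 · 47, so d = 47.
4^1 ≡ 4 (mod 377)
4^2 ≡ 4^2 = 16 ≡ 16 (mod 377)
4^4 ≡ 16^2 = 256 ≡ 256 (mod 377)
4^8 ≡ 256^2 = 65536 ≡ 315 (mod 377)
4^16 ≡ 315^2 = 99225 ≡ 74 (mod 377)
4^32 ≡ 74^2 = 5476 ≡ 198 (mod 377)
47 = 32 + 8 + 4 + 2 + 1 in binary powers of 2.
So 4^47 ≡ 198 · 315 · 256 · 16 · 4 ≡ 270 (mod 377).
Squaring chain: 270 → 139 → 94; never reaches −1, so base 4 is a Miller–Rabin witness that 377 is composite.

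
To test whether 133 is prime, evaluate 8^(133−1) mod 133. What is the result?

1

8^1 ≡ 8 (mod 133)
8^2 ≡ 8^2 = 64 ≡ 64 (mod 133)
8^4 ≡ 64^2 = 4096 ≡ 106 (mod 133)
8^8 ≡ 106^2 = 11236 ≡ 64 (mod 133)
8^16 ≡ 64^2 = 4096 ≡ 106 (mod 133)
8^32 ≡ 106^2 = 11236 ≡ 64 (mod 133)
8^64 ≡ 64^2 = 4096 ≡ 106 (mod 133)
8^128 ≡ 106^2 = 11236 ≡ 64 (mod 133)
132 = 128 + 4 in binary powers of 2.
So 8^132 ≡ 64 · 106 ≡ 1 (mod 133).
Since the result is 1, base 8 gives no evidence that 133 is composite.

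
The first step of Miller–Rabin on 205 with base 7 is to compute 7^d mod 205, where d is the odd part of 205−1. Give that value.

63

205 − 1 = 204 = 2^2 · 51, so d = 51.
7^1 ≡ 7 (mod 205)
7^2 ≡ 7^2 = 49 ≡ 49 (mod 205)
7^4 ≡ 49^2 = 2401 ≡ 146 (mod 205)
7^8 ≡ 146^2 = 21316 ≡ 201 (mod 205)
7^16 ≡ 201^2 = 40401 ≡ 16 (mod 205)
7^32 ≡ 16^2 = 256 ≡ 51 (mod 205)
51 = 32 + 16 + 2 + 1 in binary powers of 2.
So 7^51 ≡ 51 · 16 · 49 · 7 ≡ 63 (mod 205).
Squaring chain: 63 → 74; never reaches −1, so base 7 is a Miller–Rabin witness that 205 is composite.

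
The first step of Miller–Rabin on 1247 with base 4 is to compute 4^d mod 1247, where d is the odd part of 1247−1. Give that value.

1247 − 1 = 1246 = 2^1 · 623, so d = 623.
4^1 ≡ 4 (mod 1247)
4^2 ≡ 4^2 = 16 ≡ 16 (mod 1247)
4^4 ≡ 16^2 = 256 ≡ 256 (mod 1247)
4^8 ≡ 256^2 = 65536 ≡ 692 (mod 1247)
4^16 ≡ 692^2 = 478864 ≡ 16 (mod 1247)
4^32 ≡ 16^2 = 256 ≡ 256 (mod 1247)
4^64 ≡ 256^2 = 65536 ≡ 692 (mod 1247)
4^128 ≡ 692^2 = 478864 ≡ 16 (mod 1247)
4^256 ≡ 16^2 = 256 ≡ 256 (mod 1247)
4^512 ≡ 256^2 = 65536 ≡ 692 (mod 1247)
623 = 512 + 64 + 32 + 8 + 4 + 2 + 1 in binary powers of 2.
So 4^623 ≡ 692 · 692 · 256 · 692 · 256 · 16 · 4 ≡ 173 (mod 1247).
Squaring chain: 173; never reaches −1, so base 4 is a Miller–Rabin witness that 1247 is composite.

173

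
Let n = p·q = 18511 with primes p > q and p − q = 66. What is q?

Since p = q + 66, we have 18511 = q(q + 66), so q² + 66q − 18511 = 0.
Discriminant: 66² + 4·18511 = 4356 + 74044 = 78400; √78400 = 280.
q = (−66 + 280)/2 = 107, and p = q + 66 = 173.
Check: 107 · 173 = 18511.

107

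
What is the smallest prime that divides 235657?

19

235657 is odd.
Digit sum 28, not divisible by 3.
Ends in 7: not divisible by 5.
7: 235657 = 7·33665 + 2
11: 235657 = 11·21423 + 4
13: 235657 = 13·18127 + 6
17: 235657 = 17·13862 + 3
19: 235657 = 19·12403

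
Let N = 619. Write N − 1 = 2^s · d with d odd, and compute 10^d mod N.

619 − 1 = 618 = 2^1 · 309, so d = 309.
10^1 ≡ 10 (mod 619)
10^2 ≡ 10^2 = 100 ≡ 100 (mod 619)
10^4 ≡ 100^2 = 10000 ≡ 96 (mod 619)
10^8 ≡ 96^2 = 9216 ≡ 550 (mod 619)
10^16 ≡ 550^2 = 302500 ≡ 428 (mod 619)
10^32 ≡ 428^2 = 183184 ≡ 579 (mod 619)
10^64 ≡ 579^2 = 335241 ≡ 362 (mod 619)
10^128 ≡ 362^2 = 131044 ≡ 435 (mod 619)
10^256 ≡ 435^2 = 189225 ≡ 430 (mod 619)
309 = 256 + 32 + 16 + 4 + 1 in binary powers of 2.
So 10^309 ≡ 430 · 579 · 428 · 96 · 10 ≡ 618 (mod 619).
Since 10^d ≡ 618 (mod 619), base 10 does not prove 619 composite.

618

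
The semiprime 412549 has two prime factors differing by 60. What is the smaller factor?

613

Since p = q + 60, we have 412549 = q(q + 60), so q² + 60q − 412549 = 0.
Discriminant: 60² + 4·412549 = 3600 + 1650196 = 1653796; √1653796 = 1286.
q = (−60 + 1286)/2 = 613, and p = q + 60 = 673.
Check: 613 · 673 = 412549.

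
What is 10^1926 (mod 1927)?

1076

10^1 ≡ 10 (mod 1927)
10^2 ≡ 10^2 = 100 ≡ 100 (mod 1927)
10^4 ≡ 100^2 = 10000 ≡ 365 (mod 1927)
10^8 ≡ 365^2 = 133225 ≡ 262 (mod 1927)
10^16 ≡ 262^2 = 68644 ≡ 1199 (mod 1927)
10^32 ≡ 1199^2 = 1437601 ≡ 59 (mod 1927)
10^64 ≡ 59^2 = 3481 ≡ 1554 (mod 1927)
10^128 ≡ 1554^2 = 2414916 ≡ 385 (mod 1927)
10^256 ≡ 385^2 = 148225 ≡ 1773 (mod 1927)
10^512 ≡ 1773^2 = 3143529 ≡ 592 (mod 1927)
10^1024 ≡ 592^2 = 350464 ≡ 1677 (mod 1927)
1926 = 1024 + 512 + 256 + 128 + 4 + 2 in binary powers of 2.
So 10^1926 ≡ 1677 · 592 · 1773 · 385 · 365 · 100 ≡ 1076 (mod 1927).
Since 1076 ≠ 1, base 10 is a Fermat witness: 1927 is composite.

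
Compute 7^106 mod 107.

1

7^1 ≡ 7 (mod 107)
7^2 ≡ 7^2 = 49 ≡ 49 (mod 107)
7^4 ≡ 49^2 = 2401 ≡ 47 (mod 107)
7^8 ≡ 47^2 = 2209 ≡ 69 (mod 107)
7^16 ≡ 69^2 = 4761 ≡ 53 (mod 107)
7^32 ≡ 53^2 = 2809 ≡ 27 (mod 107)
7^64 ≡ 27^2 = 729 ≡ 87 (mod 107)
106 = 64 + 32 + 8 + 2 in binary powers of 2.
So 7^106 ≡ 87 · 27 · 69 · 49 ≡ 1 (mod 107).
Since the result is 1, base 7 gives no evidence that 107 is composite.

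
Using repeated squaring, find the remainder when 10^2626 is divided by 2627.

10

10^1 ≡ 10 (mod 2627)
10^2 ≡ 10^2 = 100 ≡ 100 (mod 2627)
10^4 ≡ 100^2 = 10000 ≡ 2119 (mod 2627)
10^8 ≡ 2119^2 = 4490161 ≡ 618 (mod 2627)
10^16 ≡ 618^2 = 381924 ≡ 1009 (mod 2627)
10^32 ≡ 1009^2 = 1018081 ≡ 1432 (mod 2627)
10^64 ≡ 1432^2 = 2050624 ≡ 1564 (mod 2627)
10^128 ≡ 1564^2 = 2446096 ≡ 359 (mod 2627)
10^256 ≡ 359^2 = 128881 ≡ 158 (mod 2627)
10^512 ≡ 158^2 = 24964 ≡ 1321 (mod 2627)
10^1024 ≡ 1321^2 = 1745041 ≡ 713 (mod 2627)
10^2048 ≡ 713^2 = 508369 ≡ 1358 (mod 2627)
2626 = 2048 + 512 + 64 + 2 in binary powers of 2.
So 10^2626 ≡ 1358 · 1321 · 1564 · 100 ≡ 10 (mod 2627).
Since 10 ≠ 1, base 10 is a Fermat witness: 2627 is composite.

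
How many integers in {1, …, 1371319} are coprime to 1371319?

1326456

Factor: 1371319 = 47 · 163 · 179.
φ(1371319) = (47−1) · (163−1) · (179−1) = 46 · 162 · 178 = 1326456.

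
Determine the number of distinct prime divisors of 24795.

4

24795 = 3^2 · 2755
2755 = 5 · 551
551 = 19 · 29
24795 = 3^2 · 5 · 19 · 29, which has 4 distinct prime factors.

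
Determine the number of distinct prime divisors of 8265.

8265 = 3 · 2755
2755 = 5 · 551
551 = 19 · 29
8265 = 3 · 5 · 19 · 29, which has 4 distinct prime factors.

4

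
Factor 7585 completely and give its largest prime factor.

7585 = 5 · 1517
1517 = 37 · 41
41 is prime.
So 7585 = 5 · 37 · 41; the largest prime factor is 41.

41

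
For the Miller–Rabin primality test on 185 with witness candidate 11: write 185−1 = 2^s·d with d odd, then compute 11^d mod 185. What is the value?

185 − 1 = 184 = 2^3 · 23, so d = 23.
11^1 ≡ 11 (mod 185)
11^2 ≡ 11^2 = 121 ≡ 121 (mod 185)
11^4 ≡ 121^2 = 14641 ≡ 26 (mod 185)
11^8 ≡ 26^2 = 676 ≡ 121 (mod 185)
11^16 ≡ 121^2 = 14641 ≡ 26 (mod 185)
23 = 16 + 4 + 2 + 1 in binary powers of 2.
So 11^23 ≡ 26 · 26 · 121 · 11 ≡ 101 (mod 185).
Squaring chain: 101 → 26 → 121; never reaches −1, so base 11 is a Miller–Rabin witness that 185 is composite.

101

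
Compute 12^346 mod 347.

1

12^1 ≡ 12 (mod 347)
12^2 ≡ 12^2 = 144 ≡ 144 (mod 347)
12^4 ≡ 144^2 = 20736 ≡ 263 (mod 347)
12^8 ≡ 263^2 = 69169 ≡ 116 (mod 347)
12^16 ≡ 116^2 = 13456 ≡ 270 (mod 347)
12^32 ≡ 270^2 = 72900 ≡ 30 (mod 347)
12^64 ≡ 30^2 = 900 ≡ 206 (mod 347)
12^128 ≡ 206^2 = 42436 ≡ 102 (mod 347)
12^256 ≡ 102^2 = 10404 ≡ 341 (mod 347)
346 = 256 + 64 + 16 + 8 + 2 in binary powers of 2.
So 12^346 ≡ 341 · 206 · 270 · 116 · 144 ≡ 1 (mod 347).
Since the result is 1, base 12 gives no evidence that 347 is composite.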